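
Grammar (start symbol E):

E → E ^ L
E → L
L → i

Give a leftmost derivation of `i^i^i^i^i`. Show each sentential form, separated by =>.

E => E^L   [E → E ^ L]
E^L => E^L^L   [E → E ^ L]
E^L^L => E^L^L^L   [E → E ^ L]
E^L^L^L => E^L^L^L^L   [E → E ^ L]
E^L^L^L^L => L^L^L^L^L   [E → L]
L^L^L^L^L => i^L^L^L^L   [L → i]
i^L^L^L^L => i^i^L^L^L   [L → i]
i^i^L^L^L => i^i^i^L^L   [L → i]
i^i^i^L^L => i^i^i^i^L   [L → i]
i^i^i^i^L => i^i^i^i^i   [L → i]

E=>E^L=>E^L^L=>E^L^L^L=>E^L^L^L^L=>L^L^L^L^L=>i^L^L^L^L=>i^i^L^L^L=>i^i^i^L^L=>i^i^i^i^L=>i^i^i^i^i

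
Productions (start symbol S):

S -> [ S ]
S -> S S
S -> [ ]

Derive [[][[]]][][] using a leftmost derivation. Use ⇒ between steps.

S ⇒ SS ⇒ SSS ⇒ [S]SS ⇒ [SS]SS ⇒ [[]S]SS ⇒ [[][S]]SS ⇒ [[][[]]]SS ⇒ [[][[]]][]S ⇒ [[][[]]][][]

S ⇒ SS   [S -> S S]
SS ⇒ SSS   [S -> S S]
SSS ⇒ [S]SS   [S -> [ S ]]
[S]SS ⇒ [SS]SS   [S -> S S]
[SS]SS ⇒ [[]S]SS   [S -> [ ]]
[[]S]SS ⇒ [[][S]]SS   [S -> [ S ]]
[[][S]]SS ⇒ [[][[]]]SS   [S -> [ ]]
[[][[]]]SS ⇒ [[][[]]][]S   [S -> [ ]]
[[][[]]][]S ⇒ [[][[]]][][]   [S -> [ ]]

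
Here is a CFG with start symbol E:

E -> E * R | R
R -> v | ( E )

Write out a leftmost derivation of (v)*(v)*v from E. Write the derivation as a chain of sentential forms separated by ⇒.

E ⇒ E*R ⇒ E*R*R ⇒ R*R*R ⇒ (E)*R*R ⇒ (R)*R*R ⇒ (v)*R*R ⇒ (v)*(E)*R ⇒ (v)*(R)*R ⇒ (v)*(v)*R ⇒ (v)*(v)*v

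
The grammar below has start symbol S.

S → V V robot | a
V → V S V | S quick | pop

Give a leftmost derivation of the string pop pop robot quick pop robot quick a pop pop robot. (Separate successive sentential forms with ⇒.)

S ⇒ V V robot   [S → V V robot]
V V robot ⇒ V S V V robot   [V → V S V]
V S V V robot ⇒ S quick S V V robot   [V → S quick]
S quick S V V robot ⇒ V V robot quick S V V robot   [S → V V robot]
V V robot quick S V V robot ⇒ S quick V robot quick S V V robot   [V → S quick]
S quick V robot quick S V V robot ⇒ V V robot quick V robot quick S V V robot   [S → V V robot]
V V robot quick V robot quick S V V robot ⇒ pop V robot quick V robot quick S V V robot   [V → pop]
pop V robot quick V robot quick S V V robot ⇒ pop pop robot quick V robot quick S V V robot   [V → pop]
pop pop robot quick V robot quick S V V robot ⇒ pop pop robot quick pop robot quick S V V robot   [V → pop]
pop pop robot quick pop robot quick S V V robot ⇒ pop pop robot quick pop robot quick a V V robot   [S → a]
pop pop robot quick pop robot quick a V V robot ⇒ pop pop robot quick pop robot quick a pop V robot   [V → pop]
pop pop robot quick pop robot quick a pop V robot ⇒ pop pop robot quick pop robot quick a pop pop robot   [V → pop]

S ⇒ V V robot ⇒ V S V V robot ⇒ S quick S V V robot ⇒ V V robot quick S V V robot ⇒ S quick V robot quick S V V robot ⇒ V V robot quick V robot quick S V V robot ⇒ pop V robot quick V robot quick S V V robot ⇒ pop pop robot quick V robot quick S V V robot ⇒ pop pop robot quick pop robot quick S V V robot ⇒ pop pop robot quick pop robot quick a V V robot ⇒ pop pop robot quick pop robot quick a pop V robot ⇒ pop pop robot quick pop robot quick a pop pop robot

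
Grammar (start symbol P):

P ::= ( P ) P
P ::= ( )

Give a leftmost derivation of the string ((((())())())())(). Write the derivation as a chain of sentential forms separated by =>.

P => (P)P   [P ::= ( P ) P]
(P)P => ((P)P)P   [P ::= ( P ) P]
((P)P)P => (((P)P)P)P   [P ::= ( P ) P]
(((P)P)P)P => ((((P)P)P)P)P   [P ::= ( P ) P]
((((P)P)P)P)P => ((((())P)P)P)P   [P ::= ( )]
((((())P)P)P)P => ((((())())P)P)P   [P ::= ( )]
((((())())P)P)P => ((((())())())P)P   [P ::= ( )]
((((())())())P)P => ((((())())())())P   [P ::= ( )]
((((())())())())P => ((((())())())())()   [P ::= ( )]

P=>(P)P=>((P)P)P=>(((P)P)P)P=>((((P)P)P)P)P=>((((())P)P)P)P=>((((())())P)P)P=>((((())())())P)P=>((((())())())())P=>((((())())())())()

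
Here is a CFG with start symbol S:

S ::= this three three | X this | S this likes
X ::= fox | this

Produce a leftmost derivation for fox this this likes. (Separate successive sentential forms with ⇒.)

S ⇒ S this likes ⇒ X this this likes ⇒ fox this this likes

S ⇒ S this likes   [S ::= S this likes]
S this likes ⇒ X this this likes   [S ::= X this]
X this this likes ⇒ fox this this likes   [X ::= fox]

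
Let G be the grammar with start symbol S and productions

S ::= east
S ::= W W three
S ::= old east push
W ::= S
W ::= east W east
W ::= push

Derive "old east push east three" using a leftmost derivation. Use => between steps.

S => W W three   [S ::= W W three]
W W three => S W three   [W ::= S]
S W three => old east push W three   [S ::= old east push]
old east push W three => old east push S three   [W ::= S]
old east push S three => old east push east three   [S ::= east]

S => W W three => S W three => old east push W three => old east push S three => old east push east three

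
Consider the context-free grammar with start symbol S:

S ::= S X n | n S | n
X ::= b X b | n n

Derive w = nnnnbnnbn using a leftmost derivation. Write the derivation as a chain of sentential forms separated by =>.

S => SXn   [S ::= S X n]
SXn => SXnXn   [S ::= S X n]
SXnXn => nXnXn   [S ::= n]
nXnXn => nnnnXn   [X ::= n n]
nnnnXn => nnnnbXbn   [X ::= b X b]
nnnnbXbn => nnnnbnnbn   [X ::= n n]

S => SXn => SXnXn => nXnXn => nnnnXn => nnnnbXbn => nnnnbnnbn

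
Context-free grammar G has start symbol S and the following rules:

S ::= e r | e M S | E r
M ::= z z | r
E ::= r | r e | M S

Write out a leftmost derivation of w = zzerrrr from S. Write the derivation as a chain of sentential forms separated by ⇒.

S⇒Er⇒MSr⇒zzSr⇒zzeMSr⇒zzerSr⇒zzerErr⇒zzerrrr

S ⇒ Er   [S ::= E r]
Er ⇒ MSr   [E ::= M S]
MSr ⇒ zzSr   [M ::= z z]
zzSr ⇒ zzeMSr   [S ::= e M S]
zzeMSr ⇒ zzerSr   [M ::= r]
zzerSr ⇒ zzerErr   [S ::= E r]
zzerErr ⇒ zzerrrr   [E ::= r]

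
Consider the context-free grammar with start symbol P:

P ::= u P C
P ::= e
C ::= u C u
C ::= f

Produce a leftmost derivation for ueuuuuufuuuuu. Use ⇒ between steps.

P⇒uPC⇒ueC⇒ueuCu⇒ueuuCuu⇒ueuuuCuuu⇒ueuuuuCuuuu⇒ueuuuuuCuuuuu⇒ueuuuuufuuuuu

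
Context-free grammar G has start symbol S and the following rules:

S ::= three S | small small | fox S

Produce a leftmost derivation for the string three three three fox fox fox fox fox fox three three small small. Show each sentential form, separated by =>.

S => three S => three three S => three three three S => three three three fox S => three three three fox fox S => three three three fox fox fox S => three three three fox fox fox fox S => three three three fox fox fox fox fox S => three three three fox fox fox fox fox fox S => three three three fox fox fox fox fox fox three S => three three three fox fox fox fox fox fox three three S => three three three fox fox fox fox fox fox three three small small

S => three S   [S ::= three S]
three S => three three S   [S ::= three S]
three three S => three three three S   [S ::= three S]
three three three S => three three three fox S   [S ::= fox S]
three three three fox S => three three three fox fox S   [S ::= fox S]
three three three fox fox S => three three three fox fox fox S   [S ::= fox S]
three three three fox fox fox S => three three three fox fox fox fox S   [S ::= fox S]
three three three fox fox fox fox S => three three three fox fox fox fox fox S   [S ::= fox S]
three three three fox fox fox fox fox S => three three three fox fox fox fox fox fox S   [S ::= fox S]
three three three fox fox fox fox fox fox S => three three three fox fox fox fox fox fox three S   [S ::= three S]
three three three fox fox fox fox fox fox three S => three three three fox fox fox fox fox fox three three S   [S ::= three S]
three three three fox fox fox fox fox fox three three S => three three three fox fox fox fox fox fox three three small small   [S ::= small small]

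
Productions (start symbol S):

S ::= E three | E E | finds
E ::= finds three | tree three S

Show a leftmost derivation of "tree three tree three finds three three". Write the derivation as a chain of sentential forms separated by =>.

S => E three => tree three S three => tree three E three three => tree three tree three S three three => tree three tree three finds three three

S => E three   [S ::= E three]
E three => tree three S three   [E ::= tree three S]
tree three S three => tree three E three three   [S ::= E three]
tree three E three three => tree three tree three S three three   [E ::= tree three S]
tree three tree three S three three => tree three tree three finds three three   [S ::= finds]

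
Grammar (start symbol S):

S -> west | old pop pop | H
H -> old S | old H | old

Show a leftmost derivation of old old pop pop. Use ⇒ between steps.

S ⇒ H ⇒ old S ⇒ old old pop pop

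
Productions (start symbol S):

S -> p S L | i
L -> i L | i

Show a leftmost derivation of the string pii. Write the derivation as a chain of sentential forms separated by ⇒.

S ⇒ pSL ⇒ piL ⇒ pii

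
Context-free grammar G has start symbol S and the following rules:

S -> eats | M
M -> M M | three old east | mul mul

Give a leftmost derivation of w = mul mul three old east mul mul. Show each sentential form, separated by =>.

S => M => M M => M M M => mul mul M M => mul mul three old east M => mul mul three old east mul mul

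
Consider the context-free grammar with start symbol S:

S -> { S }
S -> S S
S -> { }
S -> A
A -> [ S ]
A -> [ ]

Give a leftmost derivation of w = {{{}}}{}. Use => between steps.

S => SS   [S -> S S]
SS => {S}S   [S -> { S }]
{S}S => {{S}}S   [S -> { S }]
{{S}}S => {{{}}}S   [S -> { }]
{{{}}}S => {{{}}}{}   [S -> { }]

S => SS => {S}S => {{S}}S => {{{}}}S => {{{}}}{}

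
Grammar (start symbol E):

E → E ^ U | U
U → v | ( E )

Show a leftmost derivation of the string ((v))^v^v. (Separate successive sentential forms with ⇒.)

E⇒E^U⇒E^U^U⇒U^U^U⇒(E)^U^U⇒(U)^U^U⇒((E))^U^U⇒((U))^U^U⇒((v))^U^U⇒((v))^v^U⇒((v))^v^v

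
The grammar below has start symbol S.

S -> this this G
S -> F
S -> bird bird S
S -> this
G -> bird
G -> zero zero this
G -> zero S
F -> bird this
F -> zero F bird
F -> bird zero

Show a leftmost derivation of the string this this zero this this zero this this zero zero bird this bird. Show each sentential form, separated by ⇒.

S ⇒ this this G   [S -> this this G]
this this G ⇒ this this zero S   [G -> zero S]
this this zero S ⇒ this this zero this this G   [S -> this this G]
this this zero this this G ⇒ this this zero this this zero S   [G -> zero S]
this this zero this this zero S ⇒ this this zero this this zero this this G   [S -> this this G]
this this zero this this zero this this G ⇒ this this zero this this zero this this zero S   [G -> zero S]
this this zero this this zero this this zero S ⇒ this this zero this this zero this this zero F   [S -> F]
this this zero this this zero this this zero F ⇒ this this zero this this zero this this zero zero F bird   [F -> zero F bird]
this this zero this this zero this this zero zero F bird ⇒ this this zero this this zero this this zero zero bird this bird   [F -> bird this]

S ⇒ this this G ⇒ this this zero S ⇒ this this zero this this G ⇒ this this zero this this zero S ⇒ this this zero this this zero this this G ⇒ this this zero this this zero this this zero S ⇒ this this zero this this zero this this zero F ⇒ this this zero this this zero this this zero zero F bird ⇒ this this zero this this zero this this zero zero bird this bird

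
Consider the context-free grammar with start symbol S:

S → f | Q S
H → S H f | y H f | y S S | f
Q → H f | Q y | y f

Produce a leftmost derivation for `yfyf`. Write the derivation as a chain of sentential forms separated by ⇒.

S ⇒ QS   [S → Q S]
QS ⇒ QyS   [Q → Q y]
QyS ⇒ yfyS   [Q → y f]
yfyS ⇒ yfyf   [S → f]

S ⇒ QS ⇒ QyS ⇒ yfyS ⇒ yfyf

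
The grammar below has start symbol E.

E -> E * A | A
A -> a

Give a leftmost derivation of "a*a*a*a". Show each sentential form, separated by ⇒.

E⇒E*A⇒E*A*A⇒E*A*A*A⇒A*A*A*A⇒a*A*A*A⇒a*a*A*A⇒a*a*a*A⇒a*a*a*a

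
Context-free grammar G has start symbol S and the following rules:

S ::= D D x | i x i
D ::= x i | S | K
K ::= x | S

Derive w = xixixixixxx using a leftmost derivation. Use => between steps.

S => DDx => xiDx => xiSx => xiDDxx => xiKDxx => xixDxx => xixKxx => xixSxx => xixDDxxx => xixSDxxx => xixixiDxxx => xixixixixxx

S => DDx   [S ::= D D x]
DDx => xiDx   [D ::= x i]
xiDx => xiSx   [D ::= S]
xiSx => xiDDxx   [S ::= D D x]
xiDDxx => xiKDxx   [D ::= K]
xiKDxx => xixDxx   [K ::= x]
xixDxx => xixKxx   [D ::= K]
xixKxx => xixSxx   [K ::= S]
xixSxx => xixDDxxx   [S ::= D D x]
xixDDxxx => xixSDxxx   [D ::= S]
xixSDxxx => xixixiDxxx   [S ::= i x i]
xixixiDxxx => xixixixixxx   [D ::= x i]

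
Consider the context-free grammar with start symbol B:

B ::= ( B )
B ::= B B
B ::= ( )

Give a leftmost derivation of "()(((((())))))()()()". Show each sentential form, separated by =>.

B => BB   [B ::= B B]
BB => BBB   [B ::= B B]
BBB => ()BB   [B ::= ( )]
()BB => ()BBB   [B ::= B B]
()BBB => ()BBBB   [B ::= B B]
()BBBB => ()(B)BBB   [B ::= ( B )]
()(B)BBB => ()((B))BBB   [B ::= ( B )]
()((B))BBB => ()(((B)))BBB   [B ::= ( B )]
()(((B)))BBB => ()((((B))))BBB   [B ::= ( B )]
()((((B))))BBB => ()(((((B)))))BBB   [B ::= ( B )]
()(((((B)))))BBB => ()(((((())))))BBB   [B ::= ( )]
()(((((())))))BBB => ()(((((())))))()BB   [B ::= ( )]
()(((((())))))()BB => ()(((((())))))()()B   [B ::= ( )]
()(((((())))))()()B => ()(((((())))))()()()   [B ::= ( )]

B => BB => BBB => ()BB => ()BBB => ()BBBB => ()(B)BBB => ()((B))BBB => ()(((B)))BBB => ()((((B))))BBB => ()(((((B)))))BBB => ()(((((())))))BBB => ()(((((())))))()BB => ()(((((())))))()()B => ()(((((())))))()()()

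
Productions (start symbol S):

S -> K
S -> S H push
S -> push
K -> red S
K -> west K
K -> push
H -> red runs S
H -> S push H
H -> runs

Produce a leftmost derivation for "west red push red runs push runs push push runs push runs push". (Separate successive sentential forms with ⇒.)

S ⇒ S H push ⇒ K H push ⇒ west K H push ⇒ west red S H push ⇒ west red S H push H push ⇒ west red S H push H push H push ⇒ west red push H push H push H push ⇒ west red push red runs S push H push H push ⇒ west red push red runs S H push push H push H push ⇒ west red push red runs K H push push H push H push ⇒ west red push red runs push H push push H push H push ⇒ west red push red runs push runs push push H push H push ⇒ west red push red runs push runs push push runs push H push ⇒ west red push red runs push runs push push runs push runs push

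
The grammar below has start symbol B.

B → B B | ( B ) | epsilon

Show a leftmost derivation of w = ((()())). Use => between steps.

B => (B)   [B → ( B )]
(B) => ((B))   [B → ( B )]
((B)) => ((BB))   [B → B B]
((BB)) => (((B)B))   [B → ( B )]
(((B)B)) => ((()B))   [B → epsilon]
((()B)) => ((()(B)))   [B → ( B )]
((()(B))) => ((()()))   [B → epsilon]

B=>(B)=>((B))=>((BB))=>(((B)B))=>((()B))=>((()(B)))=>((()()))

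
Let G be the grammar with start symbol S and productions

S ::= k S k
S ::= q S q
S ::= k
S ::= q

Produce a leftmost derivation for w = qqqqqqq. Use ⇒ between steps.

S ⇒ qSq ⇒ qqSqq ⇒ qqqSqqq ⇒ qqqqqqq

S ⇒ qSq   [S ::= q S q]
qSq ⇒ qqSqq   [S ::= q S q]
qqSqq ⇒ qqqSqqq   [S ::= q S q]
qqqSqqq ⇒ qqqqqqq   [S ::= q]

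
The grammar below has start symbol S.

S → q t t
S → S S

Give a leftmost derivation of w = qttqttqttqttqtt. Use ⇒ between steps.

S ⇒ SS ⇒ SSS ⇒ SSSS ⇒ qttSSS ⇒ qttSSSS ⇒ qttqttSSS ⇒ qttqttqttSS ⇒ qttqttqttqttS ⇒ qttqttqttqttqtt

S ⇒ SS   [S → S S]
SS ⇒ SSS   [S → S S]
SSS ⇒ SSSS   [S → S S]
SSSS ⇒ qttSSS   [S → q t t]
qttSSS ⇒ qttSSSS   [S → S S]
qttSSSS ⇒ qttqttSSS   [S → q t t]
qttqttSSS ⇒ qttqttqttSS   [S → q t t]
qttqttqttSS ⇒ qttqttqttqttS   [S → q t t]
qttqttqttqttS ⇒ qttqttqttqttqtt   [S → q t t]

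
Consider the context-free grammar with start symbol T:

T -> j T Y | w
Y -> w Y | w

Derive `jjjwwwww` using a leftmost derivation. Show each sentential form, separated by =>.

T=>jTY=>jjTYY=>jjjTYYY=>jjjwYYY=>jjjwwYY=>jjjwwwY=>jjjwwwwY=>jjjwwwww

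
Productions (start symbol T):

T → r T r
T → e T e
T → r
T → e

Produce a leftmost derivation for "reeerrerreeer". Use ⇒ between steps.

T ⇒ rTr ⇒ reTer ⇒ reeTeer ⇒ reeeTeeer ⇒ reeerTreeer ⇒ reeerrTrreeer ⇒ reeerrerreeer

T ⇒ rTr   [T → r T r]
rTr ⇒ reTer   [T → e T e]
reTer ⇒ reeTeer   [T → e T e]
reeTeer ⇒ reeeTeeer   [T → e T e]
reeeTeeer ⇒ reeerTreeer   [T → r T r]
reeerTreeer ⇒ reeerrTrreeer   [T → r T r]
reeerrTrreeer ⇒ reeerrerreeer   [T → e]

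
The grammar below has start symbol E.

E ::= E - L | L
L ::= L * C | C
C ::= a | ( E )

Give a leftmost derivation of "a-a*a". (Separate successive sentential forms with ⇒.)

E⇒E-L⇒L-L⇒C-L⇒a-L⇒a-L*C⇒a-C*C⇒a-a*C⇒a-a*a

E ⇒ E-L   [E ::= E - L]
E-L ⇒ L-L   [E ::= L]
L-L ⇒ C-L   [L ::= C]
C-L ⇒ a-L   [C ::= a]
a-L ⇒ a-L*C   [L ::= L * C]
a-L*C ⇒ a-C*C   [L ::= C]
a-C*C ⇒ a-a*C   [C ::= a]
a-a*C ⇒ a-a*a   [C ::= a]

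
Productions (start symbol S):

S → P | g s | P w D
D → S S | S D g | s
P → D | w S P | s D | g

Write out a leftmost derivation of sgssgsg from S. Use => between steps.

S => P => sD => sSDg => sPDg => sDDg => sSDgDg => sgsDgDg => sgssgDg => sgssgsg

S => P   [S → P]
P => sD   [P → s D]
sD => sSDg   [D → S D g]
sSDg => sPDg   [S → P]
sPDg => sDDg   [P → D]
sDDg => sSDgDg   [D → S D g]
sSDgDg => sgsDgDg   [S → g s]
sgsDgDg => sgssgDg   [D → s]
sgssgDg => sgssgsg   [D → s]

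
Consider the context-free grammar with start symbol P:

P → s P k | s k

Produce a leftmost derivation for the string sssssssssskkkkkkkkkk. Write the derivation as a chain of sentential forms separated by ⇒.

P ⇒ sPk ⇒ ssPkk ⇒ sssPkkk ⇒ ssssPkkkk ⇒ sssssPkkkkk ⇒ ssssssPkkkkkk ⇒ sssssssPkkkkkkk ⇒ ssssssssPkkkkkkkk ⇒ sssssssssPkkkkkkkkk ⇒ sssssssssskkkkkkkkkk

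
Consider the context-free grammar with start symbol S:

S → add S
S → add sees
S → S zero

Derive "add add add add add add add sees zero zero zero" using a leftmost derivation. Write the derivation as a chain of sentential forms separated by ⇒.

S ⇒ add S ⇒ add add S ⇒ add add add S ⇒ add add add S zero ⇒ add add add add S zero ⇒ add add add add add S zero ⇒ add add add add add add S zero ⇒ add add add add add add S zero zero ⇒ add add add add add add S zero zero zero ⇒ add add add add add add add sees zero zero zero

S ⇒ add S   [S → add S]
add S ⇒ add add S   [S → add S]
add add S ⇒ add add add S   [S → add S]
add add add S ⇒ add add add S zero   [S → S zero]
add add add S zero ⇒ add add add add S zero   [S → add S]
add add add add S zero ⇒ add add add add add S zero   [S → add S]
add add add add add S zero ⇒ add add add add add add S zero   [S → add S]
add add add add add add S zero ⇒ add add add add add add S zero zero   [S → S zero]
add add add add add add S zero zero ⇒ add add add add add add S zero zero zero   [S → S zero]
add add add add add add S zero zero zero ⇒ add add add add add add add sees zero zero zero   [S → add sees]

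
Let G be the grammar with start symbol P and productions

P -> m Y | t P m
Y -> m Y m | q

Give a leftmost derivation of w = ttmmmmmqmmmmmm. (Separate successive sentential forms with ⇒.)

P ⇒ tPm ⇒ ttPmm ⇒ ttmYmm ⇒ ttmmYmmm ⇒ ttmmmYmmmm ⇒ ttmmmmYmmmmm ⇒ ttmmmmmYmmmmmm ⇒ ttmmmmmqmmmmmm

P ⇒ tPm   [P -> t P m]
tPm ⇒ ttPmm   [P -> t P m]
ttPmm ⇒ ttmYmm   [P -> m Y]
ttmYmm ⇒ ttmmYmmm   [Y -> m Y m]
ttmmYmmm ⇒ ttmmmYmmmm   [Y -> m Y m]
ttmmmYmmmm ⇒ ttmmmmYmmmmm   [Y -> m Y m]
ttmmmmYmmmmm ⇒ ttmmmmmYmmmmmm   [Y -> m Y m]
ttmmmmmYmmmmmm ⇒ ttmmmmmqmmmmmm   [Y -> q]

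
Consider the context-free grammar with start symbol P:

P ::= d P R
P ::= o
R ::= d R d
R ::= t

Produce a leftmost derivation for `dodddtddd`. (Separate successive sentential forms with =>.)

P => dPR => doR => dodRd => doddRdd => dodddRddd => dodddtddd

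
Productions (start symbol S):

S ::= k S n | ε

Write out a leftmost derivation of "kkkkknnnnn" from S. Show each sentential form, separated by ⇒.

S ⇒ kSn ⇒ kkSnn ⇒ kkkSnnn ⇒ kkkkSnnnn ⇒ kkkkkSnnnnn ⇒ kkkkknnnnn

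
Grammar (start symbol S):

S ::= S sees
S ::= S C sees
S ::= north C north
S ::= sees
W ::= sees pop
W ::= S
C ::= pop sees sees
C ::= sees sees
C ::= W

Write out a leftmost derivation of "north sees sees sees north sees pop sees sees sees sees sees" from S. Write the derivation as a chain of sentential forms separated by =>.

S => S sees   [S ::= S sees]
S sees => S sees sees   [S ::= S sees]
S sees sees => S C sees sees sees   [S ::= S C sees]
S C sees sees sees => S sees C sees sees sees   [S ::= S sees]
S sees C sees sees sees => north C north sees C sees sees sees   [S ::= north C north]
north C north sees C sees sees sees => north W north sees C sees sees sees   [C ::= W]
north W north sees C sees sees sees => north S north sees C sees sees sees   [W ::= S]
north S north sees C sees sees sees => north S sees north sees C sees sees sees   [S ::= S sees]
north S sees north sees C sees sees sees => north S sees sees north sees C sees sees sees   [S ::= S sees]
north S sees sees north sees C sees sees sees => north sees sees sees north sees C sees sees sees   [S ::= sees]
north sees sees sees north sees C sees sees sees => north sees sees sees north sees pop sees sees sees sees sees   [C ::= pop sees sees]

S => S sees => S sees sees => S C sees sees sees => S sees C sees sees sees => north C north sees C sees sees sees => north W north sees C sees sees sees => north S north sees C sees sees sees => north S sees north sees C sees sees sees => north S sees sees north sees C sees sees sees => north sees sees sees north sees C sees sees sees => north sees sees sees north sees pop sees sees sees sees sees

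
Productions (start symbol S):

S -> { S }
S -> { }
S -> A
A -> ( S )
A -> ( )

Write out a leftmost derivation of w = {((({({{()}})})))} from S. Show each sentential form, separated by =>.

S=>{S}=>{A}=>{(S)}=>{(A)}=>{((S))}=>{((A))}=>{(((S)))}=>{((({S})))}=>{((({A})))}=>{((({(S)})))}=>{((({({S})})))}=>{((({({{S}})})))}=>{((({({{A}})})))}=>{((({({{()}})})))}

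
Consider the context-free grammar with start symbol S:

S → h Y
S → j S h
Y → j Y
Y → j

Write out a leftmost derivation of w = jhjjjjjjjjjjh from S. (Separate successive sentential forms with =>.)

S => jSh => jhYh => jhjYh => jhjjYh => jhjjjYh => jhjjjjYh => jhjjjjjYh => jhjjjjjjYh => jhjjjjjjjYh => jhjjjjjjjjYh => jhjjjjjjjjjYh => jhjjjjjjjjjjh

S => jSh   [S → j S h]
jSh => jhYh   [S → h Y]
jhYh => jhjYh   [Y → j Y]
jhjYh => jhjjYh   [Y → j Y]
jhjjYh => jhjjjYh   [Y → j Y]
jhjjjYh => jhjjjjYh   [Y → j Y]
jhjjjjYh => jhjjjjjYh   [Y → j Y]
jhjjjjjYh => jhjjjjjjYh   [Y → j Y]
jhjjjjjjYh => jhjjjjjjjYh   [Y → j Y]
jhjjjjjjjYh => jhjjjjjjjjYh   [Y → j Y]
jhjjjjjjjjYh => jhjjjjjjjjjYh   [Y → j Y]
jhjjjjjjjjjYh => jhjjjjjjjjjjh   [Y → j]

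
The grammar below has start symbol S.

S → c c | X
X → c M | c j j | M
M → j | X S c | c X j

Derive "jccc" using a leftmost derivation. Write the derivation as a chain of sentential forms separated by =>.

S => X => M => XSc => MSc => jSc => jccc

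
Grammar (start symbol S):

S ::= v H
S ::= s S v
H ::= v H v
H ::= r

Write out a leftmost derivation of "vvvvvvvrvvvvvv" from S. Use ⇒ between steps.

S ⇒ vH   [S ::= v H]
vH ⇒ vvHv   [H ::= v H v]
vvHv ⇒ vvvHvv   [H ::= v H v]
vvvHvv ⇒ vvvvHvvv   [H ::= v H v]
vvvvHvvv ⇒ vvvvvHvvvv   [H ::= v H v]
vvvvvHvvvv ⇒ vvvvvvHvvvvv   [H ::= v H v]
vvvvvvHvvvvv ⇒ vvvvvvvHvvvvvv   [H ::= v H v]
vvvvvvvHvvvvvv ⇒ vvvvvvvrvvvvvv   [H ::= r]

S ⇒ vH ⇒ vvHv ⇒ vvvHvv ⇒ vvvvHvvv ⇒ vvvvvHvvvv ⇒ vvvvvvHvvvvv ⇒ vvvvvvvHvvvvvv ⇒ vvvvvvvrvvvvvv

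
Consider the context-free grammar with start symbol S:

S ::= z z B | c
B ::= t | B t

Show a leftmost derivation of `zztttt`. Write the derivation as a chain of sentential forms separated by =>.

S => zzB => zzBt => zzBtt => zzBttt => zztttt

S => zzB   [S ::= z z B]
zzB => zzBt   [B ::= B t]
zzBt => zzBtt   [B ::= B t]
zzBtt => zzBttt   [B ::= B t]
zzBttt => zztttt   [B ::= t]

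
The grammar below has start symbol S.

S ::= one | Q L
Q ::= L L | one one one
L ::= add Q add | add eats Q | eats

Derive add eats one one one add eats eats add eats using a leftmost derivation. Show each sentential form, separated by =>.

S => Q L => L L L => add eats Q L L => add eats one one one L L => add eats one one one add Q add L => add eats one one one add L L add L => add eats one one one add eats L add L => add eats one one one add eats eats add L => add eats one one one add eats eats add eats

S => Q L   [S ::= Q L]
Q L => L L L   [Q ::= L L]
L L L => add eats Q L L   [L ::= add eats Q]
add eats Q L L => add eats one one one L L   [Q ::= one one one]
add eats one one one L L => add eats one one one add Q add L   [L ::= add Q add]
add eats one one one add Q add L => add eats one one one add L L add L   [Q ::= L L]
add eats one one one add L L add L => add eats one one one add eats L add L   [L ::= eats]
add eats one one one add eats L add L => add eats one one one add eats eats add L   [L ::= eats]
add eats one one one add eats eats add L => add eats one one one add eats eats add eats   [L ::= eats]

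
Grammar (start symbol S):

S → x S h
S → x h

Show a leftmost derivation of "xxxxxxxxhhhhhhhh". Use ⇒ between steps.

S ⇒ xSh   [S → x S h]
xSh ⇒ xxShh   [S → x S h]
xxShh ⇒ xxxShhh   [S → x S h]
xxxShhh ⇒ xxxxShhhh   [S → x S h]
xxxxShhhh ⇒ xxxxxShhhhh   [S → x S h]
xxxxxShhhhh ⇒ xxxxxxShhhhhh   [S → x S h]
xxxxxxShhhhhh ⇒ xxxxxxxShhhhhhh   [S → x S h]
xxxxxxxShhhhhhh ⇒ xxxxxxxxhhhhhhhh   [S → x h]

S⇒xSh⇒xxShh⇒xxxShhh⇒xxxxShhhh⇒xxxxxShhhhh⇒xxxxxxShhhhhh⇒xxxxxxxShhhhhhh⇒xxxxxxxxhhhhhhhh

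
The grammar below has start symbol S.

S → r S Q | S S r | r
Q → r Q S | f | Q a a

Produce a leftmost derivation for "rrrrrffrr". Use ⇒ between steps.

S ⇒ SSr ⇒ rSQSr ⇒ rrSQQSr ⇒ rrSSrQQSr ⇒ rrrSrQQSr ⇒ rrrrrQQSr ⇒ rrrrrfQSr ⇒ rrrrrffSr ⇒ rrrrrffrr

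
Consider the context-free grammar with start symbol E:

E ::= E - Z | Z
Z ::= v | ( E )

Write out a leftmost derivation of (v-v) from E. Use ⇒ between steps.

E⇒Z⇒(E)⇒(E-Z)⇒(Z-Z)⇒(v-Z)⇒(v-v)

E ⇒ Z   [E ::= Z]
Z ⇒ (E)   [Z ::= ( E )]
(E) ⇒ (E-Z)   [E ::= E - Z]
(E-Z) ⇒ (Z-Z)   [E ::= Z]
(Z-Z) ⇒ (v-Z)   [Z ::= v]
(v-Z) ⇒ (v-v)   [Z ::= v]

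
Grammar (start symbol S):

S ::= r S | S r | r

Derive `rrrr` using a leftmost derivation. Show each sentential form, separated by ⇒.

S ⇒ rS ⇒ rrS ⇒ rrSr ⇒ rrrr

S ⇒ rS   [S ::= r S]
rS ⇒ rrS   [S ::= r S]
rrS ⇒ rrSr   [S ::= S r]
rrSr ⇒ rrrr   [S ::= r]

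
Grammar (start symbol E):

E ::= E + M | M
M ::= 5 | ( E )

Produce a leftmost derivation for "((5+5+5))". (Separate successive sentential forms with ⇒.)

E ⇒ M ⇒ (E) ⇒ (M) ⇒ ((E)) ⇒ ((E+M)) ⇒ ((E+M+M)) ⇒ ((M+M+M)) ⇒ ((5+M+M)) ⇒ ((5+5+M)) ⇒ ((5+5+5))

E ⇒ M   [E ::= M]
M ⇒ (E)   [M ::= ( E )]
(E) ⇒ (M)   [E ::= M]
(M) ⇒ ((E))   [M ::= ( E )]
((E)) ⇒ ((E+M))   [E ::= E + M]
((E+M)) ⇒ ((E+M+M))   [E ::= E + M]
((E+M+M)) ⇒ ((M+M+M))   [E ::= M]
((M+M+M)) ⇒ ((5+M+M))   [M ::= 5]
((5+M+M)) ⇒ ((5+5+M))   [M ::= 5]
((5+5+M)) ⇒ ((5+5+5))   [M ::= 5]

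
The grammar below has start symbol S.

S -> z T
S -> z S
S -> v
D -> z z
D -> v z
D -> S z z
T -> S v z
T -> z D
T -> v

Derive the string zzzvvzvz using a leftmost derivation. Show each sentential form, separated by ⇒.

S⇒zT⇒zSvz⇒zzTvz⇒zzSvzvz⇒zzzTvzvz⇒zzzvvzvz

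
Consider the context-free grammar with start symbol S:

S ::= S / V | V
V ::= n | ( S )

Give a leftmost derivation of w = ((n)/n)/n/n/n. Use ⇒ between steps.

S ⇒ S/V   [S ::= S / V]
S/V ⇒ S/V/V   [S ::= S / V]
S/V/V ⇒ S/V/V/V   [S ::= S / V]
S/V/V/V ⇒ V/V/V/V   [S ::= V]
V/V/V/V ⇒ (S)/V/V/V   [V ::= ( S )]
(S)/V/V/V ⇒ (S/V)/V/V/V   [S ::= S / V]
(S/V)/V/V/V ⇒ (V/V)/V/V/V   [S ::= V]
(V/V)/V/V/V ⇒ ((S)/V)/V/V/V   [V ::= ( S )]
((S)/V)/V/V/V ⇒ ((V)/V)/V/V/V   [S ::= V]
((V)/V)/V/V/V ⇒ ((n)/V)/V/V/V   [V ::= n]
((n)/V)/V/V/V ⇒ ((n)/n)/V/V/V   [V ::= n]
((n)/n)/V/V/V ⇒ ((n)/n)/n/V/V   [V ::= n]
((n)/n)/n/V/V ⇒ ((n)/n)/n/n/V   [V ::= n]
((n)/n)/n/n/V ⇒ ((n)/n)/n/n/n   [V ::= n]

S ⇒ S/V ⇒ S/V/V ⇒ S/V/V/V ⇒ V/V/V/V ⇒ (S)/V/V/V ⇒ (S/V)/V/V/V ⇒ (V/V)/V/V/V ⇒ ((S)/V)/V/V/V ⇒ ((V)/V)/V/V/V ⇒ ((n)/V)/V/V/V ⇒ ((n)/n)/V/V/V ⇒ ((n)/n)/n/V/V ⇒ ((n)/n)/n/n/V ⇒ ((n)/n)/n/n/n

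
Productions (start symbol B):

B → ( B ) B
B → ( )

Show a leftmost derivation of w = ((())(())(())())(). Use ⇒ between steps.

B ⇒ (B)B   [B → ( B ) B]
(B)B ⇒ ((B)B)B   [B → ( B ) B]
((B)B)B ⇒ ((())B)B   [B → ( )]
((())B)B ⇒ ((())(B)B)B   [B → ( B ) B]
((())(B)B)B ⇒ ((())(())B)B   [B → ( )]
((())(())B)B ⇒ ((())(())(B)B)B   [B → ( B ) B]
((())(())(B)B)B ⇒ ((())(())(())B)B   [B → ( )]
((())(())(())B)B ⇒ ((())(())(())())B   [B → ( )]
((())(())(())())B ⇒ ((())(())(())())()   [B → ( )]

B⇒(B)B⇒((B)B)B⇒((())B)B⇒((())(B)B)B⇒((())(())B)B⇒((())(())(B)B)B⇒((())(())(())B)B⇒((())(())(())())B⇒((())(())(())())()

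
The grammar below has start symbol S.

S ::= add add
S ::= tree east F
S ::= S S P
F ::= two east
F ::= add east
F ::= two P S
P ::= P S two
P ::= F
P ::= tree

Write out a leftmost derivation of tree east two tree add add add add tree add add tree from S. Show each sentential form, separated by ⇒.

S ⇒ S S P ⇒ S S P S P ⇒ tree east F S P S P ⇒ tree east two P S S P S P ⇒ tree east two tree S S P S P ⇒ tree east two tree add add S P S P ⇒ tree east two tree add add add add P S P ⇒ tree east two tree add add add add tree S P ⇒ tree east two tree add add add add tree add add P ⇒ tree east two tree add add add add tree add add tree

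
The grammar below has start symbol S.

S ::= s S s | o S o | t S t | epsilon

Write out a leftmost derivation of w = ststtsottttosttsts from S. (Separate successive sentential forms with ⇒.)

S ⇒ sSs   [S ::= s S s]
sSs ⇒ stSts   [S ::= t S t]
stSts ⇒ stsSsts   [S ::= s S s]
stsSsts ⇒ ststStsts   [S ::= t S t]
ststStsts ⇒ ststtSttsts   [S ::= t S t]
ststtSttsts ⇒ ststtsSsttsts   [S ::= s S s]
ststtsSsttsts ⇒ ststtsoSosttsts   [S ::= o S o]
ststtsoSosttsts ⇒ ststtsotStosttsts   [S ::= t S t]
ststtsotStosttsts ⇒ ststtsottSttosttsts   [S ::= t S t]
ststtsottSttosttsts ⇒ ststtsottttosttsts   [S ::= epsilon]

S ⇒ sSs ⇒ stSts ⇒ stsSsts ⇒ ststStsts ⇒ ststtSttsts ⇒ ststtsSsttsts ⇒ ststtsoSosttsts ⇒ ststtsotStosttsts ⇒ ststtsottSttosttsts ⇒ ststtsottttosttsts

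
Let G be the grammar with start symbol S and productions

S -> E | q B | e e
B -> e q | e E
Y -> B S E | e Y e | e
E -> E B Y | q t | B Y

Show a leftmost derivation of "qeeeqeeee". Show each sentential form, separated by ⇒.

S ⇒ qB ⇒ qeE ⇒ qeBY ⇒ qeeEY ⇒ qeeBYY ⇒ qeeeqYY ⇒ qeeeqeY ⇒ qeeeqeeYe ⇒ qeeeqeeee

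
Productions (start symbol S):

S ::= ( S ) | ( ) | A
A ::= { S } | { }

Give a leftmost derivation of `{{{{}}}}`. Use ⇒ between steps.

S ⇒ A ⇒ {S} ⇒ {A} ⇒ {{S}} ⇒ {{A}} ⇒ {{{S}}} ⇒ {{{A}}} ⇒ {{{{}}}}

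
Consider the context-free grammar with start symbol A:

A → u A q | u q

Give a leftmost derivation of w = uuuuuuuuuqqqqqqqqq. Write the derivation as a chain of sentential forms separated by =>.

A => uAq   [A → u A q]
uAq => uuAqq   [A → u A q]
uuAqq => uuuAqqq   [A → u A q]
uuuAqqq => uuuuAqqqq   [A → u A q]
uuuuAqqqq => uuuuuAqqqqq   [A → u A q]
uuuuuAqqqqq => uuuuuuAqqqqqq   [A → u A q]
uuuuuuAqqqqqq => uuuuuuuAqqqqqqq   [A → u A q]
uuuuuuuAqqqqqqq => uuuuuuuuAqqqqqqqq   [A → u A q]
uuuuuuuuAqqqqqqqq => uuuuuuuuuqqqqqqqqq   [A → u q]

A => uAq => uuAqq => uuuAqqq => uuuuAqqqq => uuuuuAqqqqq => uuuuuuAqqqqqq => uuuuuuuAqqqqqqq => uuuuuuuuAqqqqqqqq => uuuuuuuuuqqqqqqqqq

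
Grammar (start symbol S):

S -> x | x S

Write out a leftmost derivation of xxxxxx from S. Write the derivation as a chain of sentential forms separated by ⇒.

S ⇒ xS   [S -> x S]
xS ⇒ xxS   [S -> x S]
xxS ⇒ xxxS   [S -> x S]
xxxS ⇒ xxxxS   [S -> x S]
xxxxS ⇒ xxxxxS   [S -> x S]
xxxxxS ⇒ xxxxxx   [S -> x]

S⇒xS⇒xxS⇒xxxS⇒xxxxS⇒xxxxxS⇒xxxxxx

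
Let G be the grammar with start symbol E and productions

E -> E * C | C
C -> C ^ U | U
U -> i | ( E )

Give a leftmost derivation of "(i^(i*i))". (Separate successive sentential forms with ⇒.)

E ⇒ C   [E -> C]
C ⇒ U   [C -> U]
U ⇒ (E)   [U -> ( E )]
(E) ⇒ (C)   [E -> C]
(C) ⇒ (C^U)   [C -> C ^ U]
(C^U) ⇒ (U^U)   [C -> U]
(U^U) ⇒ (i^U)   [U -> i]
(i^U) ⇒ (i^(E))   [U -> ( E )]
(i^(E)) ⇒ (i^(E*C))   [E -> E * C]
(i^(E*C)) ⇒ (i^(C*C))   [E -> C]
(i^(C*C)) ⇒ (i^(U*C))   [C -> U]
(i^(U*C)) ⇒ (i^(i*C))   [U -> i]
(i^(i*C)) ⇒ (i^(i*U))   [C -> U]
(i^(i*U)) ⇒ (i^(i*i))   [U -> i]

E⇒C⇒U⇒(E)⇒(C)⇒(C^U)⇒(U^U)⇒(i^U)⇒(i^(E))⇒(i^(E*C))⇒(i^(C*C))⇒(i^(U*C))⇒(i^(i*C))⇒(i^(i*U))⇒(i^(i*i))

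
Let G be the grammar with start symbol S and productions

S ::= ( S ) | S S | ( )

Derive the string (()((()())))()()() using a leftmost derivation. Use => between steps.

S => SS => SSS => (S)SS => (SS)SS => (()S)SS => (()(S))SS => (()((S)))SS => (()((SS)))SS => (()((()S)))SS => (()((()())))SS => (()((()())))SSS => (()((()())))()SS => (()((()())))()()S => (()((()())))()()()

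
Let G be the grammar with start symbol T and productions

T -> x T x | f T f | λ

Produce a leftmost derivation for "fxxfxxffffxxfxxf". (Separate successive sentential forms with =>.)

T => fTf => fxTxf => fxxTxxf => fxxfTfxxf => fxxfxTxfxxf => fxxfxxTxxfxxf => fxxfxxfTfxxfxxf => fxxfxxffTffxxfxxf => fxxfxxffffxxfxxf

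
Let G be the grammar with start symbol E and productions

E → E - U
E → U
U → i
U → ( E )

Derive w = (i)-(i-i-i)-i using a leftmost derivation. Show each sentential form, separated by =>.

E=>E-U=>E-U-U=>U-U-U=>(E)-U-U=>(U)-U-U=>(i)-U-U=>(i)-(E)-U=>(i)-(E-U)-U=>(i)-(E-U-U)-U=>(i)-(U-U-U)-U=>(i)-(i-U-U)-U=>(i)-(i-i-U)-U=>(i)-(i-i-i)-U=>(i)-(i-i-i)-i

E => E-U   [E → E - U]
E-U => E-U-U   [E → E - U]
E-U-U => U-U-U   [E → U]
U-U-U => (E)-U-U   [U → ( E )]
(E)-U-U => (U)-U-U   [E → U]
(U)-U-U => (i)-U-U   [U → i]
(i)-U-U => (i)-(E)-U   [U → ( E )]
(i)-(E)-U => (i)-(E-U)-U   [E → E - U]
(i)-(E-U)-U => (i)-(E-U-U)-U   [E → E - U]
(i)-(E-U-U)-U => (i)-(U-U-U)-U   [E → U]
(i)-(U-U-U)-U => (i)-(i-U-U)-U   [U → i]
(i)-(i-U-U)-U => (i)-(i-i-U)-U   [U → i]
(i)-(i-i-U)-U => (i)-(i-i-i)-U   [U → i]
(i)-(i-i-i)-U => (i)-(i-i-i)-i   [U → i]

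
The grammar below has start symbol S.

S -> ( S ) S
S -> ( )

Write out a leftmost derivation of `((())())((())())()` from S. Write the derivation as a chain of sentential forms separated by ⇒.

S ⇒ (S)S ⇒ ((S)S)S ⇒ ((())S)S ⇒ ((())())S ⇒ ((())())(S)S ⇒ ((())())((S)S)S ⇒ ((())())((())S)S ⇒ ((())())((())())S ⇒ ((())())((())())()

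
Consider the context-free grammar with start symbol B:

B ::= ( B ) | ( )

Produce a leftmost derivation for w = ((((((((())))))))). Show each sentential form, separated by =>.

B=>(B)=>((B))=>(((B)))=>((((B))))=>(((((B)))))=>((((((B))))))=>(((((((B)))))))=>((((((((B))))))))=>((((((((()))))))))

B => (B)   [B ::= ( B )]
(B) => ((B))   [B ::= ( B )]
((B)) => (((B)))   [B ::= ( B )]
(((B))) => ((((B))))   [B ::= ( B )]
((((B)))) => (((((B)))))   [B ::= ( B )]
(((((B))))) => ((((((B))))))   [B ::= ( B )]
((((((B)))))) => (((((((B)))))))   [B ::= ( B )]
(((((((B))))))) => ((((((((B))))))))   [B ::= ( B )]
((((((((B)))))))) => ((((((((()))))))))   [B ::= ( )]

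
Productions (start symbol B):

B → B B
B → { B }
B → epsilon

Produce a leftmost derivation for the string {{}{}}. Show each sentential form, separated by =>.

B => {B} => {BB} => {BBB} => {{B}BB} => {{}BB} => {{}BBB} => {{}BBBB} => {{}{B}BBB} => {{}{}BBB} => {{}{}BB} => {{}{}B} => {{}{}}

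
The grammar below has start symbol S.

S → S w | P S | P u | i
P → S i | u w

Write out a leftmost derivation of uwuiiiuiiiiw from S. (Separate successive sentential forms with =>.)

S => Sw   [S → S w]
Sw => PSw   [S → P S]
PSw => SiSw   [P → S i]
SiSw => PuiSw   [S → P u]
PuiSw => uwuiSw   [P → u w]
uwuiSw => uwuiPSw   [S → P S]
uwuiPSw => uwuiSiSw   [P → S i]
uwuiSiSw => uwuiPSiSw   [S → P S]
uwuiPSiSw => uwuiSiSiSw   [P → S i]
uwuiSiSiSw => uwuiPuiSiSw   [S → P u]
uwuiPuiSiSw => uwuiSiuiSiSw   [P → S i]
uwuiSiuiSiSw => uwuiiiuiSiSw   [S → i]
uwuiiiuiSiSw => uwuiiiuiiiSw   [S → i]
uwuiiiuiiiSw => uwuiiiuiiiiw   [S → i]

S => Sw => PSw => SiSw => PuiSw => uwuiSw => uwuiPSw => uwuiSiSw => uwuiPSiSw => uwuiSiSiSw => uwuiPuiSiSw => uwuiSiuiSiSw => uwuiiiuiSiSw => uwuiiiuiiiSw => uwuiiiuiiiiw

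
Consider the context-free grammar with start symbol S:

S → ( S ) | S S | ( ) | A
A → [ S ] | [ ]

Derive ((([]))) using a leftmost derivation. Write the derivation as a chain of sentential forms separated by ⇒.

S⇒(S)⇒((S))⇒(((S)))⇒(((A)))⇒((([])))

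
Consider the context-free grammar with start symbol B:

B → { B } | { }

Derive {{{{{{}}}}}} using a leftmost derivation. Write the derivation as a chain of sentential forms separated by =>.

B => {B} => {{B}} => {{{B}}} => {{{{B}}}} => {{{{{B}}}}} => {{{{{{}}}}}}

B => {B}   [B → { B }]
{B} => {{B}}   [B → { B }]
{{B}} => {{{B}}}   [B → { B }]
{{{B}}} => {{{{B}}}}   [B → { B }]
{{{{B}}}} => {{{{{B}}}}}   [B → { B }]
{{{{{B}}}}} => {{{{{{}}}}}}   [B → { }]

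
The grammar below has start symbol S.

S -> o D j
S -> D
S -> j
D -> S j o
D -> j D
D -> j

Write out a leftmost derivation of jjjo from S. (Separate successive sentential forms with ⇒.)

S ⇒ D ⇒ Sjo ⇒ Djo ⇒ jDjo ⇒ jjjo

S ⇒ D   [S -> D]
D ⇒ Sjo   [D -> S j o]
Sjo ⇒ Djo   [S -> D]
Djo ⇒ jDjo   [D -> j D]
jDjo ⇒ jjjo   [D -> j]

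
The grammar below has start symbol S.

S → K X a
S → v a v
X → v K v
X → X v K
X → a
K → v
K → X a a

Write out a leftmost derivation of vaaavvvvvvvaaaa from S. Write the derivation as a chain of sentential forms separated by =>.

S => KXa => XaaXa => XvKaaXa => XvKvKaaXa => XvKvKvKaaXa => vKvvKvKvKaaXa => vXaavvKvKvKaaXa => vaaavvKvKvKaaXa => vaaavvvvKvKaaXa => vaaavvvvvvKaaXa => vaaavvvvvvvaaXa => vaaavvvvvvvaaaa

S => KXa   [S → K X a]
KXa => XaaXa   [K → X a a]
XaaXa => XvKaaXa   [X → X v K]
XvKaaXa => XvKvKaaXa   [X → X v K]
XvKvKaaXa => XvKvKvKaaXa   [X → X v K]
XvKvKvKaaXa => vKvvKvKvKaaXa   [X → v K v]
vKvvKvKvKaaXa => vXaavvKvKvKaaXa   [K → X a a]
vXaavvKvKvKaaXa => vaaavvKvKvKaaXa   [X → a]
vaaavvKvKvKaaXa => vaaavvvvKvKaaXa   [K → v]
vaaavvvvKvKaaXa => vaaavvvvvvKaaXa   [K → v]
vaaavvvvvvKaaXa => vaaavvvvvvvaaXa   [K → v]
vaaavvvvvvvaaXa => vaaavvvvvvvaaaa   [X → a]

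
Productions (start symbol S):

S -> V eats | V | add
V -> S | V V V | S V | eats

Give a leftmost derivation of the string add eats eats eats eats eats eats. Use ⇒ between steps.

S ⇒ V eats ⇒ V V V eats ⇒ V V V V V eats ⇒ S V V V V V eats ⇒ add V V V V V eats ⇒ add eats V V V V eats ⇒ add eats eats V V V eats ⇒ add eats eats eats V V eats ⇒ add eats eats eats eats V eats ⇒ add eats eats eats eats eats eats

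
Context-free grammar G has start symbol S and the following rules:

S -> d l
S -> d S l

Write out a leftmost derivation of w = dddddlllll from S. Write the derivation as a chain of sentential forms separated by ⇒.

S⇒dSl⇒ddSll⇒dddSlll⇒ddddSllll⇒dddddlllll

S ⇒ dSl   [S -> d S l]
dSl ⇒ ddSll   [S -> d S l]
ddSll ⇒ dddSlll   [S -> d S l]
dddSlll ⇒ ddddSllll   [S -> d S l]
ddddSllll ⇒ dddddlllll   [S -> d l]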